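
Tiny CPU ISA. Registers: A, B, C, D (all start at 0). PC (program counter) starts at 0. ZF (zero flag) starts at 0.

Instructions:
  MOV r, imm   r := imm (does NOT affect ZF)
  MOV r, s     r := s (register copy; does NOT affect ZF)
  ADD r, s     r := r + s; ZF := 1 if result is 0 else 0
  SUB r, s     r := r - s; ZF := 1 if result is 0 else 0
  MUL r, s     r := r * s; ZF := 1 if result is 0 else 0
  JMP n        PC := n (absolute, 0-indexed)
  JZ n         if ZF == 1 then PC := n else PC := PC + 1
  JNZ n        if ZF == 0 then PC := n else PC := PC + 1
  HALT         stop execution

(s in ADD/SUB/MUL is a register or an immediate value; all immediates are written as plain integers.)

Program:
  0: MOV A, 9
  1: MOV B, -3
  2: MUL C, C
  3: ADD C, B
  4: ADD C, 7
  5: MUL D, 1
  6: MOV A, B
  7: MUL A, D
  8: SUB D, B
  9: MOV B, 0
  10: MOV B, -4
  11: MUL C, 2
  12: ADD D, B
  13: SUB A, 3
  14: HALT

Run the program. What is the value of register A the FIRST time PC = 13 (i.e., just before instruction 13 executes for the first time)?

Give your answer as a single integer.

Step 1: PC=0 exec 'MOV A, 9'. After: A=9 B=0 C=0 D=0 ZF=0 PC=1
Step 2: PC=1 exec 'MOV B, -3'. After: A=9 B=-3 C=0 D=0 ZF=0 PC=2
Step 3: PC=2 exec 'MUL C, C'. After: A=9 B=-3 C=0 D=0 ZF=1 PC=3
Step 4: PC=3 exec 'ADD C, B'. After: A=9 B=-3 C=-3 D=0 ZF=0 PC=4
Step 5: PC=4 exec 'ADD C, 7'. After: A=9 B=-3 C=4 D=0 ZF=0 PC=5
Step 6: PC=5 exec 'MUL D, 1'. After: A=9 B=-3 C=4 D=0 ZF=1 PC=6
Step 7: PC=6 exec 'MOV A, B'. After: A=-3 B=-3 C=4 D=0 ZF=1 PC=7
Step 8: PC=7 exec 'MUL A, D'. After: A=0 B=-3 C=4 D=0 ZF=1 PC=8
Step 9: PC=8 exec 'SUB D, B'. After: A=0 B=-3 C=4 D=3 ZF=0 PC=9
Step 10: PC=9 exec 'MOV B, 0'. After: A=0 B=0 C=4 D=3 ZF=0 PC=10
Step 11: PC=10 exec 'MOV B, -4'. After: A=0 B=-4 C=4 D=3 ZF=0 PC=11
Step 12: PC=11 exec 'MUL C, 2'. After: A=0 B=-4 C=8 D=3 ZF=0 PC=12
Step 13: PC=12 exec 'ADD D, B'. After: A=0 B=-4 C=8 D=-1 ZF=0 PC=13
First time PC=13: A=0

0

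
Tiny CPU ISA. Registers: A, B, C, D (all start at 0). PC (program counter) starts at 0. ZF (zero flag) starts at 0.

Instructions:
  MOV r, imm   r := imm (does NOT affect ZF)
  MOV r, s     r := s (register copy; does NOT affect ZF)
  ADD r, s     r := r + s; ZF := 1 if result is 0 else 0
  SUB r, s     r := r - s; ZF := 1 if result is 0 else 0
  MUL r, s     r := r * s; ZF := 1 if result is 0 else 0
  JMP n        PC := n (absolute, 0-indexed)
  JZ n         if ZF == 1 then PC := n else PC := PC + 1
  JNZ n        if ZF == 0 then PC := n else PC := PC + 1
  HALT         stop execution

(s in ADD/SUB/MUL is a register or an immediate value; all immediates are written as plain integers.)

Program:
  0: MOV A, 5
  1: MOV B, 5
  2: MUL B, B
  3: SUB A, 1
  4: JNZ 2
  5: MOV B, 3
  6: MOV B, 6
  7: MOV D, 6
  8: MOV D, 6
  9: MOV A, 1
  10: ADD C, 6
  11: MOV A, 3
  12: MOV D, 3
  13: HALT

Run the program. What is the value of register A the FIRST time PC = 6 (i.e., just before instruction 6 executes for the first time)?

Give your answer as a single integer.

Step 1: PC=0 exec 'MOV A, 5'. After: A=5 B=0 C=0 D=0 ZF=0 PC=1
Step 2: PC=1 exec 'MOV B, 5'. After: A=5 B=5 C=0 D=0 ZF=0 PC=2
Step 3: PC=2 exec 'MUL B, B'. After: A=5 B=25 C=0 D=0 ZF=0 PC=3
Step 4: PC=3 exec 'SUB A, 1'. After: A=4 B=25 C=0 D=0 ZF=0 PC=4
Step 5: PC=4 exec 'JNZ 2'. After: A=4 B=25 C=0 D=0 ZF=0 PC=2
Step 6: PC=2 exec 'MUL B, B'. After: A=4 B=625 C=0 D=0 ZF=0 PC=3
Step 7: PC=3 exec 'SUB A, 1'. After: A=3 B=625 C=0 D=0 ZF=0 PC=4
Step 8: PC=4 exec 'JNZ 2'. After: A=3 B=625 C=0 D=0 ZF=0 PC=2
Step 9: PC=2 exec 'MUL B, B'. After: A=3 B=390625 C=0 D=0 ZF=0 PC=3
Step 10: PC=3 exec 'SUB A, 1'. After: A=2 B=390625 C=0 D=0 ZF=0 PC=4
Step 11: PC=4 exec 'JNZ 2'. After: A=2 B=390625 C=0 D=0 ZF=0 PC=2
Step 12: PC=2 exec 'MUL B, B'. After: A=2 B=152587890625 C=0 D=0 ZF=0 PC=3
Step 13: PC=3 exec 'SUB A, 1'. After: A=1 B=152587890625 C=0 D=0 ZF=0 PC=4
Step 14: PC=4 exec 'JNZ 2'. After: A=1 B=152587890625 C=0 D=0 ZF=0 PC=2
Step 15: PC=2 exec 'MUL B, B'. After: A=1 B=23283064365386962890625 C=0 D=0 ZF=0 PC=3
Step 16: PC=3 exec 'SUB A, 1'. After: A=0 B=23283064365386962890625 C=0 D=0 ZF=1 PC=4
Step 17: PC=4 exec 'JNZ 2'. After: A=0 B=23283064365386962890625 C=0 D=0 ZF=1 PC=5
Step 18: PC=5 exec 'MOV B, 3'. After: A=0 B=3 C=0 D=0 ZF=1 PC=6
First time PC=6: A=0

0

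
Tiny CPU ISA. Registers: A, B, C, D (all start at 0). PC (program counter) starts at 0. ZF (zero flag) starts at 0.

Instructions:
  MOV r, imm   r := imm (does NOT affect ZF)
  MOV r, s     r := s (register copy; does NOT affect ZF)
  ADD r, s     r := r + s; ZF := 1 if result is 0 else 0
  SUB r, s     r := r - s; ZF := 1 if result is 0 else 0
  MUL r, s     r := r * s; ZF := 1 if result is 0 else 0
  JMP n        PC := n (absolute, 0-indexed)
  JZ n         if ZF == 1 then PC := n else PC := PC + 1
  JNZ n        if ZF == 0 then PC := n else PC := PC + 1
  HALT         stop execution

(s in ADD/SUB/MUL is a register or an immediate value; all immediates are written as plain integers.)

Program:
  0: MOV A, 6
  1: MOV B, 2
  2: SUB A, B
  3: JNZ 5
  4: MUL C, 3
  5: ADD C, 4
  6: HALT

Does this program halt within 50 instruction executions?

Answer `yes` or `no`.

Step 1: PC=0 exec 'MOV A, 6'. After: A=6 B=0 C=0 D=0 ZF=0 PC=1
Step 2: PC=1 exec 'MOV B, 2'. After: A=6 B=2 C=0 D=0 ZF=0 PC=2
Step 3: PC=2 exec 'SUB A, B'. After: A=4 B=2 C=0 D=0 ZF=0 PC=3
Step 4: PC=3 exec 'JNZ 5'. After: A=4 B=2 C=0 D=0 ZF=0 PC=5
Step 5: PC=5 exec 'ADD C, 4'. After: A=4 B=2 C=4 D=0 ZF=0 PC=6
Step 6: PC=6 exec 'HALT'. After: A=4 B=2 C=4 D=0 ZF=0 PC=6 HALTED

Answer: yes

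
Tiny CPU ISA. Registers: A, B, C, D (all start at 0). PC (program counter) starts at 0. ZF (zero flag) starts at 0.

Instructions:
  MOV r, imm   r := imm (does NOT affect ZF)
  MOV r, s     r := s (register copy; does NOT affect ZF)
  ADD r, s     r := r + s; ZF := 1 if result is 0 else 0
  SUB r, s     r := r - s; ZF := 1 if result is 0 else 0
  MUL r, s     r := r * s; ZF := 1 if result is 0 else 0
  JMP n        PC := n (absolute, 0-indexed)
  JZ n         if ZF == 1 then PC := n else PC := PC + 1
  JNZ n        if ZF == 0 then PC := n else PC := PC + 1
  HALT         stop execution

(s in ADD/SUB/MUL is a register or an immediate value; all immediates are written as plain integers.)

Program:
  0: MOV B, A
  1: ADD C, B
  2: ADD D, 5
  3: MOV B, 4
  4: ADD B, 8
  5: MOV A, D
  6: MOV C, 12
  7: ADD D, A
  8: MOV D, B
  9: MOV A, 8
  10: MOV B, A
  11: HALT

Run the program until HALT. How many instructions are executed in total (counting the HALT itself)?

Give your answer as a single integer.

Answer: 12

Derivation:
Step 1: PC=0 exec 'MOV B, A'. After: A=0 B=0 C=0 D=0 ZF=0 PC=1
Step 2: PC=1 exec 'ADD C, B'. After: A=0 B=0 C=0 D=0 ZF=1 PC=2
Step 3: PC=2 exec 'ADD D, 5'. After: A=0 B=0 C=0 D=5 ZF=0 PC=3
Step 4: PC=3 exec 'MOV B, 4'. After: A=0 B=4 C=0 D=5 ZF=0 PC=4
Step 5: PC=4 exec 'ADD B, 8'. After: A=0 B=12 C=0 D=5 ZF=0 PC=5
Step 6: PC=5 exec 'MOV A, D'. After: A=5 B=12 C=0 D=5 ZF=0 PC=6
Step 7: PC=6 exec 'MOV C, 12'. After: A=5 B=12 C=12 D=5 ZF=0 PC=7
Step 8: PC=7 exec 'ADD D, A'. After: A=5 B=12 C=12 D=10 ZF=0 PC=8
Step 9: PC=8 exec 'MOV D, B'. After: A=5 B=12 C=12 D=12 ZF=0 PC=9
Step 10: PC=9 exec 'MOV A, 8'. After: A=8 B=12 C=12 D=12 ZF=0 PC=10
Step 11: PC=10 exec 'MOV B, A'. After: A=8 B=8 C=12 D=12 ZF=0 PC=11
Step 12: PC=11 exec 'HALT'. After: A=8 B=8 C=12 D=12 ZF=0 PC=11 HALTED
Total instructions executed: 12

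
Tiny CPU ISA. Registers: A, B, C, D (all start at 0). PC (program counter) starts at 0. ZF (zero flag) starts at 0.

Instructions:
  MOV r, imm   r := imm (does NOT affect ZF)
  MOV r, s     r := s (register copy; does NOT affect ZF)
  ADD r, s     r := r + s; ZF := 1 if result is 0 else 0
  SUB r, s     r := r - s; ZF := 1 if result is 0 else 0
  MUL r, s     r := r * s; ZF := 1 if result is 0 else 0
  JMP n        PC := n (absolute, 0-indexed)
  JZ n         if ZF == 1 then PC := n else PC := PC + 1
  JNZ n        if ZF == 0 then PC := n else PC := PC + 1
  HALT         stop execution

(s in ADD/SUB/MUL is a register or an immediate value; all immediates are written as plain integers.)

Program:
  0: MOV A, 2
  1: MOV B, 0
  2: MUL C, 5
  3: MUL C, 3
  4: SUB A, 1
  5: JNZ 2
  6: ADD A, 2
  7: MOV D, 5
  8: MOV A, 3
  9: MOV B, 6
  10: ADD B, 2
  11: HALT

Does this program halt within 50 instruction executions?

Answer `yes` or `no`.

Step 1: PC=0 exec 'MOV A, 2'. After: A=2 B=0 C=0 D=0 ZF=0 PC=1
Step 2: PC=1 exec 'MOV B, 0'. After: A=2 B=0 C=0 D=0 ZF=0 PC=2
Step 3: PC=2 exec 'MUL C, 5'. After: A=2 B=0 C=0 D=0 ZF=1 PC=3
Step 4: PC=3 exec 'MUL C, 3'. After: A=2 B=0 C=0 D=0 ZF=1 PC=4
Step 5: PC=4 exec 'SUB A, 1'. After: A=1 B=0 C=0 D=0 ZF=0 PC=5
Step 6: PC=5 exec 'JNZ 2'. After: A=1 B=0 C=0 D=0 ZF=0 PC=2
Step 7: PC=2 exec 'MUL C, 5'. After: A=1 B=0 C=0 D=0 ZF=1 PC=3
Step 8: PC=3 exec 'MUL C, 3'. After: A=1 B=0 C=0 D=0 ZF=1 PC=4
Step 9: PC=4 exec 'SUB A, 1'. After: A=0 B=0 C=0 D=0 ZF=1 PC=5
Step 10: PC=5 exec 'JNZ 2'. After: A=0 B=0 C=0 D=0 ZF=1 PC=6
Step 11: PC=6 exec 'ADD A, 2'. After: A=2 B=0 C=0 D=0 ZF=0 PC=7
Step 12: PC=7 exec 'MOV D, 5'. After: A=2 B=0 C=0 D=5 ZF=0 PC=8
Step 13: PC=8 exec 'MOV A, 3'. After: A=3 B=0 C=0 D=5 ZF=0 PC=9
Step 14: PC=9 exec 'MOV B, 6'. After: A=3 B=6 C=0 D=5 ZF=0 PC=10
Step 15: PC=10 exec 'ADD B, 2'. After: A=3 B=8 C=0 D=5 ZF=0 PC=11
Step 16: PC=11 exec 'HALT'. After: A=3 B=8 C=0 D=5 ZF=0 PC=11 HALTED

Answer: yes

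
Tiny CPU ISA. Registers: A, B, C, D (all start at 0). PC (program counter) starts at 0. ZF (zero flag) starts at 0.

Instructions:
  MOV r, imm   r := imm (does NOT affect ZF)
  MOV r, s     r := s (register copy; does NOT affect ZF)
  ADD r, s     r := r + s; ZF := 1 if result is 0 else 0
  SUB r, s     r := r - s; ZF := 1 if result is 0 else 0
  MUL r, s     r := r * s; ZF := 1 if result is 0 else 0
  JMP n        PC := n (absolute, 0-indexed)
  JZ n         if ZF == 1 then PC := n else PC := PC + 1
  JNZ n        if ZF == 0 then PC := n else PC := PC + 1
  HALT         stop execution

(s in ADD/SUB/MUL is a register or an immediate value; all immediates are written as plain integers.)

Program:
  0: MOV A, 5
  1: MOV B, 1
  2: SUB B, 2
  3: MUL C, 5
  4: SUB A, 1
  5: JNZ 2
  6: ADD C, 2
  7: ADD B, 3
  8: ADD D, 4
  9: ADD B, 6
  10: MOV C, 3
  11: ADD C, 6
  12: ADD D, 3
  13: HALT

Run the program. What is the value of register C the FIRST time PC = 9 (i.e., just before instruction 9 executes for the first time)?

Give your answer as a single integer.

Step 1: PC=0 exec 'MOV A, 5'. After: A=5 B=0 C=0 D=0 ZF=0 PC=1
Step 2: PC=1 exec 'MOV B, 1'. After: A=5 B=1 C=0 D=0 ZF=0 PC=2
Step 3: PC=2 exec 'SUB B, 2'. After: A=5 B=-1 C=0 D=0 ZF=0 PC=3
Step 4: PC=3 exec 'MUL C, 5'. After: A=5 B=-1 C=0 D=0 ZF=1 PC=4
Step 5: PC=4 exec 'SUB A, 1'. After: A=4 B=-1 C=0 D=0 ZF=0 PC=5
Step 6: PC=5 exec 'JNZ 2'. After: A=4 B=-1 C=0 D=0 ZF=0 PC=2
Step 7: PC=2 exec 'SUB B, 2'. After: A=4 B=-3 C=0 D=0 ZF=0 PC=3
Step 8: PC=3 exec 'MUL C, 5'. After: A=4 B=-3 C=0 D=0 ZF=1 PC=4
Step 9: PC=4 exec 'SUB A, 1'. After: A=3 B=-3 C=0 D=0 ZF=0 PC=5
Step 10: PC=5 exec 'JNZ 2'. After: A=3 B=-3 C=0 D=0 ZF=0 PC=2
Step 11: PC=2 exec 'SUB B, 2'. After: A=3 B=-5 C=0 D=0 ZF=0 PC=3
Step 12: PC=3 exec 'MUL C, 5'. After: A=3 B=-5 C=0 D=0 ZF=1 PC=4
Step 13: PC=4 exec 'SUB A, 1'. After: A=2 B=-5 C=0 D=0 ZF=0 PC=5
Step 14: PC=5 exec 'JNZ 2'. After: A=2 B=-5 C=0 D=0 ZF=0 PC=2
Step 15: PC=2 exec 'SUB B, 2'. After: A=2 B=-7 C=0 D=0 ZF=0 PC=3
Step 16: PC=3 exec 'MUL C, 5'. After: A=2 B=-7 C=0 D=0 ZF=1 PC=4
Step 17: PC=4 exec 'SUB A, 1'. After: A=1 B=-7 C=0 D=0 ZF=0 PC=5
Step 18: PC=5 exec 'JNZ 2'. After: A=1 B=-7 C=0 D=0 ZF=0 PC=2
Step 19: PC=2 exec 'SUB B, 2'. After: A=1 B=-9 C=0 D=0 ZF=0 PC=3
Step 20: PC=3 exec 'MUL C, 5'. After: A=1 B=-9 C=0 D=0 ZF=1 PC=4
Step 21: PC=4 exec 'SUB A, 1'. After: A=0 B=-9 C=0 D=0 ZF=1 PC=5
Step 22: PC=5 exec 'JNZ 2'. After: A=0 B=-9 C=0 D=0 ZF=1 PC=6
Step 23: PC=6 exec 'ADD C, 2'. After: A=0 B=-9 C=2 D=0 ZF=0 PC=7
Step 24: PC=7 exec 'ADD B, 3'. After: A=0 B=-6 C=2 D=0 ZF=0 PC=8
Step 25: PC=8 exec 'ADD D, 4'. After: A=0 B=-6 C=2 D=4 ZF=0 PC=9
First time PC=9: C=2

2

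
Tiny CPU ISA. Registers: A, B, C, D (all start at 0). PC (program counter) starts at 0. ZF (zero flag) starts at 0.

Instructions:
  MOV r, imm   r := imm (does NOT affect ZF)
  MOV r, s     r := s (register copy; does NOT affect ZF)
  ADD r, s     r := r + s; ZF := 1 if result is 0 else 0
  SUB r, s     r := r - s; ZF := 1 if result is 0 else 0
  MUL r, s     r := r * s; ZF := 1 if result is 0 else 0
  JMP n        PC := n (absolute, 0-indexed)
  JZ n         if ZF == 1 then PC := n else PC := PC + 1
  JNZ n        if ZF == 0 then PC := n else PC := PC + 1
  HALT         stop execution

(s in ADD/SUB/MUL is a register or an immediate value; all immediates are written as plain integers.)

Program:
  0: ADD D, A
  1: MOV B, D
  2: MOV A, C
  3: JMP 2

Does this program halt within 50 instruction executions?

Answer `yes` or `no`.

Answer: no

Derivation:
Step 1: PC=0 exec 'ADD D, A'. After: A=0 B=0 C=0 D=0 ZF=1 PC=1
Step 2: PC=1 exec 'MOV B, D'. After: A=0 B=0 C=0 D=0 ZF=1 PC=2
Step 3: PC=2 exec 'MOV A, C'. After: A=0 B=0 C=0 D=0 ZF=1 PC=3
Step 4: PC=3 exec 'JMP 2'. After: A=0 B=0 C=0 D=0 ZF=1 PC=2
State after step 4 equals state after step 2: the program is in a cycle of length 2 and will never halt.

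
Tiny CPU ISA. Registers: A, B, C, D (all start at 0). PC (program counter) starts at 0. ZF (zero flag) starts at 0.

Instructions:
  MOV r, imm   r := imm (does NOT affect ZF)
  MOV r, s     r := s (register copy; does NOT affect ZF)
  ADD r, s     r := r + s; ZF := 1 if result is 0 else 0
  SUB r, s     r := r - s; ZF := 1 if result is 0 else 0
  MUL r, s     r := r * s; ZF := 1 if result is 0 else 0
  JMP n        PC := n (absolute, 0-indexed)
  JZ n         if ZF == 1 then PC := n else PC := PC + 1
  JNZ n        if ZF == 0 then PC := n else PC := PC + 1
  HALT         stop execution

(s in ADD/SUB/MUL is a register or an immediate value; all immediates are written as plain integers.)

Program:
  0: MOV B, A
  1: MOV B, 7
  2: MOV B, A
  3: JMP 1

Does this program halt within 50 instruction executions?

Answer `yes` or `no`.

Step 1: PC=0 exec 'MOV B, A'. After: A=0 B=0 C=0 D=0 ZF=0 PC=1
Step 2: PC=1 exec 'MOV B, 7'. After: A=0 B=7 C=0 D=0 ZF=0 PC=2
Step 3: PC=2 exec 'MOV B, A'. After: A=0 B=0 C=0 D=0 ZF=0 PC=3
Step 4: PC=3 exec 'JMP 1'. After: A=0 B=0 C=0 D=0 ZF=0 PC=1
State after step 4 equals state after step 1: the program is in a cycle of length 3 and will never halt.

Answer: no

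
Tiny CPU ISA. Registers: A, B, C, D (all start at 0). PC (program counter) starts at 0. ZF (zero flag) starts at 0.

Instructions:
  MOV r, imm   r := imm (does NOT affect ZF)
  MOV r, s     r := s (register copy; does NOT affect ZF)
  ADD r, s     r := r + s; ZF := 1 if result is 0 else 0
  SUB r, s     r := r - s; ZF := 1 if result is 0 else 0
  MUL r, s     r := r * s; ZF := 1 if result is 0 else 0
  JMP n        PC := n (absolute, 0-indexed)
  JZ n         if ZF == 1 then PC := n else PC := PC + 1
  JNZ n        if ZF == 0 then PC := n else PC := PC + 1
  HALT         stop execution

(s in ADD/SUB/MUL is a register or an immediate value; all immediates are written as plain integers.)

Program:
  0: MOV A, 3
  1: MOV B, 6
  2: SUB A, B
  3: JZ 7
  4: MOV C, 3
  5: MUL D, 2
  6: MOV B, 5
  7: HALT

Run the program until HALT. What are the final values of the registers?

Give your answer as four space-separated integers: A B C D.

Step 1: PC=0 exec 'MOV A, 3'. After: A=3 B=0 C=0 D=0 ZF=0 PC=1
Step 2: PC=1 exec 'MOV B, 6'. After: A=3 B=6 C=0 D=0 ZF=0 PC=2
Step 3: PC=2 exec 'SUB A, B'. After: A=-3 B=6 C=0 D=0 ZF=0 PC=3
Step 4: PC=3 exec 'JZ 7'. After: A=-3 B=6 C=0 D=0 ZF=0 PC=4
Step 5: PC=4 exec 'MOV C, 3'. After: A=-3 B=6 C=3 D=0 ZF=0 PC=5
Step 6: PC=5 exec 'MUL D, 2'. After: A=-3 B=6 C=3 D=0 ZF=1 PC=6
Step 7: PC=6 exec 'MOV B, 5'. After: A=-3 B=5 C=3 D=0 ZF=1 PC=7
Step 8: PC=7 exec 'HALT'. After: A=-3 B=5 C=3 D=0 ZF=1 PC=7 HALTED

Answer: -3 5 3 0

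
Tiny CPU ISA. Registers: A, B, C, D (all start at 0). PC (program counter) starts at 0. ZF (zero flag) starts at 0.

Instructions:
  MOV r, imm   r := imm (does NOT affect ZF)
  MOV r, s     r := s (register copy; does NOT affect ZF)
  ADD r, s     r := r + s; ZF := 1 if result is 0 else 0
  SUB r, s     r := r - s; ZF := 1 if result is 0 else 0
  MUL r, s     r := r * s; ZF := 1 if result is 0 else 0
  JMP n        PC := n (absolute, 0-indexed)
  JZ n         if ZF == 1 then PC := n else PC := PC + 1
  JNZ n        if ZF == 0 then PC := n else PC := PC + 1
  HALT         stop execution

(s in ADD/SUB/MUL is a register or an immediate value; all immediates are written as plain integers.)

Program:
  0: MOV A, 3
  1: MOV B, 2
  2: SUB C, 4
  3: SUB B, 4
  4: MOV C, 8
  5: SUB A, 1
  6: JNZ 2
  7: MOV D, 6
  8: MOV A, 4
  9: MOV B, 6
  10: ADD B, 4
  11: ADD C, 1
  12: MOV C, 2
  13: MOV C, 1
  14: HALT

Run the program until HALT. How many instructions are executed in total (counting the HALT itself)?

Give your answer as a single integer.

Answer: 25

Derivation:
Step 1: PC=0 exec 'MOV A, 3'. After: A=3 B=0 C=0 D=0 ZF=0 PC=1
Step 2: PC=1 exec 'MOV B, 2'. After: A=3 B=2 C=0 D=0 ZF=0 PC=2
Step 3: PC=2 exec 'SUB C, 4'. After: A=3 B=2 C=-4 D=0 ZF=0 PC=3
Step 4: PC=3 exec 'SUB B, 4'. After: A=3 B=-2 C=-4 D=0 ZF=0 PC=4
Step 5: PC=4 exec 'MOV C, 8'. After: A=3 B=-2 C=8 D=0 ZF=0 PC=5
Step 6: PC=5 exec 'SUB A, 1'. After: A=2 B=-2 C=8 D=0 ZF=0 PC=6
Step 7: PC=6 exec 'JNZ 2'. After: A=2 B=-2 C=8 D=0 ZF=0 PC=2
Step 8: PC=2 exec 'SUB C, 4'. After: A=2 B=-2 C=4 D=0 ZF=0 PC=3
Step 9: PC=3 exec 'SUB B, 4'. After: A=2 B=-6 C=4 D=0 ZF=0 PC=4
Step 10: PC=4 exec 'MOV C, 8'. After: A=2 B=-6 C=8 D=0 ZF=0 PC=5
Step 11: PC=5 exec 'SUB A, 1'. After: A=1 B=-6 C=8 D=0 ZF=0 PC=6
Step 12: PC=6 exec 'JNZ 2'. After: A=1 B=-6 C=8 D=0 ZF=0 PC=2
Step 13: PC=2 exec 'SUB C, 4'. After: A=1 B=-6 C=4 D=0 ZF=0 PC=3
Step 14: PC=3 exec 'SUB B, 4'. After: A=1 B=-10 C=4 D=0 ZF=0 PC=4
Step 15: PC=4 exec 'MOV C, 8'. After: A=1 B=-10 C=8 D=0 ZF=0 PC=5
Step 16: PC=5 exec 'SUB A, 1'. After: A=0 B=-10 C=8 D=0 ZF=1 PC=6
Step 17: PC=6 exec 'JNZ 2'. After: A=0 B=-10 C=8 D=0 ZF=1 PC=7
Step 18: PC=7 exec 'MOV D, 6'. After: A=0 B=-10 C=8 D=6 ZF=1 PC=8
Step 19: PC=8 exec 'MOV A, 4'. After: A=4 B=-10 C=8 D=6 ZF=1 PC=9
Step 20: PC=9 exec 'MOV B, 6'. After: A=4 B=6 C=8 D=6 ZF=1 PC=10
Step 21: PC=10 exec 'ADD B, 4'. After: A=4 B=10 C=8 D=6 ZF=0 PC=11
Step 22: PC=11 exec 'ADD C, 1'. After: A=4 B=10 C=9 D=6 ZF=0 PC=12
Step 23: PC=12 exec 'MOV C, 2'. After: A=4 B=10 C=2 D=6 ZF=0 PC=13
Step 24: PC=13 exec 'MOV C, 1'. After: A=4 B=10 C=1 D=6 ZF=0 PC=14
Step 25: PC=14 exec 'HALT'. After: A=4 B=10 C=1 D=6 ZF=0 PC=14 HALTED
Total instructions executed: 25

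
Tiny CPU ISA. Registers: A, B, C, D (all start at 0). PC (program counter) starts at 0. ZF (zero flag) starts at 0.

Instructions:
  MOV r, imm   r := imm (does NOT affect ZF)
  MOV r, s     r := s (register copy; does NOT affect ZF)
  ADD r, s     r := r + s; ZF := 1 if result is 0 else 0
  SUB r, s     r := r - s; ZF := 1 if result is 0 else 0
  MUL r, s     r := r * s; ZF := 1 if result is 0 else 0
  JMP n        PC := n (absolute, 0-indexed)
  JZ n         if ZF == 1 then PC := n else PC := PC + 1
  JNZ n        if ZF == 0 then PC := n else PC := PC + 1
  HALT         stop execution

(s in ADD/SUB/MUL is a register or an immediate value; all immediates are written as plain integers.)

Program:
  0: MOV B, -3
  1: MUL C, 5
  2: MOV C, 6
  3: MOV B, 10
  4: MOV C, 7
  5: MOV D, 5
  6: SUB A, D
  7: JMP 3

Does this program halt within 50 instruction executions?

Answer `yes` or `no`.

Answer: no

Derivation:
Step 1: PC=0 exec 'MOV B, -3'. After: A=0 B=-3 C=0 D=0 ZF=0 PC=1
Step 2: PC=1 exec 'MUL C, 5'. After: A=0 B=-3 C=0 D=0 ZF=1 PC=2
Step 3: PC=2 exec 'MOV C, 6'. After: A=0 B=-3 C=6 D=0 ZF=1 PC=3
Step 4: PC=3 exec 'MOV B, 10'. After: A=0 B=10 C=6 D=0 ZF=1 PC=4
Step 5: PC=4 exec 'MOV C, 7'. After: A=0 B=10 C=7 D=0 ZF=1 PC=5
Step 6: PC=5 exec 'MOV D, 5'. After: A=0 B=10 C=7 D=5 ZF=1 PC=6
Step 7: PC=6 exec 'SUB A, D'. After: A=-5 B=10 C=7 D=5 ZF=0 PC=7
Step 8: PC=7 exec 'JMP 3'. After: A=-5 B=10 C=7 D=5 ZF=0 PC=3
Step 9: PC=3 exec 'MOV B, 10'. After: A=-5 B=10 C=7 D=5 ZF=0 PC=4
Step 10: PC=4 exec 'MOV C, 7'. After: A=-5 B=10 C=7 D=5 ZF=0 PC=5
Step 11: PC=5 exec 'MOV D, 5'. After: A=-5 B=10 C=7 D=5 ZF=0 PC=6
Step 12: PC=6 exec 'SUB A, D'. After: A=-10 B=10 C=7 D=5 ZF=0 PC=7
Step 13: PC=7 exec 'JMP 3'. After: A=-10 B=10 C=7 D=5 ZF=0 PC=3
Step 14: PC=3 exec 'MOV B, 10'. After: A=-10 B=10 C=7 D=5 ZF=0 PC=4
Step 15: PC=4 exec 'MOV C, 7'. After: A=-10 B=10 C=7 D=5 ZF=0 PC=5
After 50 steps: not halted. PC revisits the same instructions with no path to HALT; will never halt.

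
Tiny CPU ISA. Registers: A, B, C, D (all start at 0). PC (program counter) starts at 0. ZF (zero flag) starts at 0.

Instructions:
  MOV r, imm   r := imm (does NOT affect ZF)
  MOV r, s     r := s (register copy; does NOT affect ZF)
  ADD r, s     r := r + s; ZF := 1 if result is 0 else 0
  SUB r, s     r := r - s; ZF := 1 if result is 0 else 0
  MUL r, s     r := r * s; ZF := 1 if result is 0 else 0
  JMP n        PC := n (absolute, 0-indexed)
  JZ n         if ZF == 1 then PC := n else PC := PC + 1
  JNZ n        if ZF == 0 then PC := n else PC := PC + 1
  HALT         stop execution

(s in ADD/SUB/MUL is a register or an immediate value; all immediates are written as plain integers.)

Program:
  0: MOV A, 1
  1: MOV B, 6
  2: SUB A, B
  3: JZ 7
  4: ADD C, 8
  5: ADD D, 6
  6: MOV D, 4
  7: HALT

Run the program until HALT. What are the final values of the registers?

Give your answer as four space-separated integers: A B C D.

Answer: -5 6 8 4

Derivation:
Step 1: PC=0 exec 'MOV A, 1'. After: A=1 B=0 C=0 D=0 ZF=0 PC=1
Step 2: PC=1 exec 'MOV B, 6'. After: A=1 B=6 C=0 D=0 ZF=0 PC=2
Step 3: PC=2 exec 'SUB A, B'. After: A=-5 B=6 C=0 D=0 ZF=0 PC=3
Step 4: PC=3 exec 'JZ 7'. After: A=-5 B=6 C=0 D=0 ZF=0 PC=4
Step 5: PC=4 exec 'ADD C, 8'. After: A=-5 B=6 C=8 D=0 ZF=0 PC=5
Step 6: PC=5 exec 'ADD D, 6'. After: A=-5 B=6 C=8 D=6 ZF=0 PC=6
Step 7: PC=6 exec 'MOV D, 4'. After: A=-5 B=6 C=8 D=4 ZF=0 PC=7
Step 8: PC=7 exec 'HALT'. After: A=-5 B=6 C=8 D=4 ZF=0 PC=7 HALTED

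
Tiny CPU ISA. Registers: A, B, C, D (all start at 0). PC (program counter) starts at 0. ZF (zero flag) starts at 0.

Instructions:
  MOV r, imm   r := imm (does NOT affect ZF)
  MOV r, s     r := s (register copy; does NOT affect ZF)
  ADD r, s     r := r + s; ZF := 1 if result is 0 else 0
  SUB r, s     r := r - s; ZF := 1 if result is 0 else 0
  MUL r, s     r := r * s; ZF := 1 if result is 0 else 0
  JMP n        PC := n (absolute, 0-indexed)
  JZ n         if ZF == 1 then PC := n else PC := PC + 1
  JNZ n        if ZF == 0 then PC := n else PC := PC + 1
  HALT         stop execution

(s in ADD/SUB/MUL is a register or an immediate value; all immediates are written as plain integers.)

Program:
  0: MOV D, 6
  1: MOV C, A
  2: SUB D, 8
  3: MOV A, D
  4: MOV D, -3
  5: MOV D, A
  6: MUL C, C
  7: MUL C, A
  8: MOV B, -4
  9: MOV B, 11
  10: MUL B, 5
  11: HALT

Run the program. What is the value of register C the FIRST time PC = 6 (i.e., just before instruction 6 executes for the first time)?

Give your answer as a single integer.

Step 1: PC=0 exec 'MOV D, 6'. After: A=0 B=0 C=0 D=6 ZF=0 PC=1
Step 2: PC=1 exec 'MOV C, A'. After: A=0 B=0 C=0 D=6 ZF=0 PC=2
Step 3: PC=2 exec 'SUB D, 8'. After: A=0 B=0 C=0 D=-2 ZF=0 PC=3
Step 4: PC=3 exec 'MOV A, D'. After: A=-2 B=0 C=0 D=-2 ZF=0 PC=4
Step 5: PC=4 exec 'MOV D, -3'. After: A=-2 B=0 C=0 D=-3 ZF=0 PC=5
Step 6: PC=5 exec 'MOV D, A'. After: A=-2 B=0 C=0 D=-2 ZF=0 PC=6
First time PC=6: C=0

0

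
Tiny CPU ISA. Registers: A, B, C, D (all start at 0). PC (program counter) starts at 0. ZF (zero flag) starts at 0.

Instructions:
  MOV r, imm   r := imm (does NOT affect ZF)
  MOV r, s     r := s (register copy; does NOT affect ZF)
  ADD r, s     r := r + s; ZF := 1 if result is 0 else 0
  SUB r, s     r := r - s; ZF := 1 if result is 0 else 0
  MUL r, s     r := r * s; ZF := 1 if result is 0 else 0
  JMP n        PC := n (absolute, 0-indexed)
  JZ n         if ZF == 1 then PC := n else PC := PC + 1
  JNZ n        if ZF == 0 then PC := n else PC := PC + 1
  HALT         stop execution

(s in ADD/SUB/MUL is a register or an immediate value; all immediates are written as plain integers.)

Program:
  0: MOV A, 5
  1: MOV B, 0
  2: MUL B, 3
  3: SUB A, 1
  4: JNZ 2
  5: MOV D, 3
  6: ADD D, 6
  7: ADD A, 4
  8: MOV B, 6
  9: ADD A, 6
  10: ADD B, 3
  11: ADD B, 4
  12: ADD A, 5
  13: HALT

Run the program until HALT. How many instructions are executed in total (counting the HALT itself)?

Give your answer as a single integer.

Answer: 26

Derivation:
Step 1: PC=0 exec 'MOV A, 5'. After: A=5 B=0 C=0 D=0 ZF=0 PC=1
Step 2: PC=1 exec 'MOV B, 0'. After: A=5 B=0 C=0 D=0 ZF=0 PC=2
Step 3: PC=2 exec 'MUL B, 3'. After: A=5 B=0 C=0 D=0 ZF=1 PC=3
Step 4: PC=3 exec 'SUB A, 1'. After: A=4 B=0 C=0 D=0 ZF=0 PC=4
Step 5: PC=4 exec 'JNZ 2'. After: A=4 B=0 C=0 D=0 ZF=0 PC=2
Step 6: PC=2 exec 'MUL B, 3'. After: A=4 B=0 C=0 D=0 ZF=1 PC=3
Step 7: PC=3 exec 'SUB A, 1'. After: A=3 B=0 C=0 D=0 ZF=0 PC=4
Step 8: PC=4 exec 'JNZ 2'. After: A=3 B=0 C=0 D=0 ZF=0 PC=2
Step 9: PC=2 exec 'MUL B, 3'. After: A=3 B=0 C=0 D=0 ZF=1 PC=3
Step 10: PC=3 exec 'SUB A, 1'. After: A=2 B=0 C=0 D=0 ZF=0 PC=4
Step 11: PC=4 exec 'JNZ 2'. After: A=2 B=0 C=0 D=0 ZF=0 PC=2
Step 12: PC=2 exec 'MUL B, 3'. After: A=2 B=0 C=0 D=0 ZF=1 PC=3
Step 13: PC=3 exec 'SUB A, 1'. After: A=1 B=0 C=0 D=0 ZF=0 PC=4
Step 14: PC=4 exec 'JNZ 2'. After: A=1 B=0 C=0 D=0 ZF=0 PC=2
Step 15: PC=2 exec 'MUL B, 3'. After: A=1 B=0 C=0 D=0 ZF=1 PC=3
Step 16: PC=3 exec 'SUB A, 1'. After: A=0 B=0 C=0 D=0 ZF=1 PC=4
Step 17: PC=4 exec 'JNZ 2'. After: A=0 B=0 C=0 D=0 ZF=1 PC=5
Step 18: PC=5 exec 'MOV D, 3'. After: A=0 B=0 C=0 D=3 ZF=1 PC=6
Step 19: PC=6 exec 'ADD D, 6'. After: A=0 B=0 C=0 D=9 ZF=0 PC=7
Step 20: PC=7 exec 'ADD A, 4'. After: A=4 B=0 C=0 D=9 ZF=0 PC=8
Step 21: PC=8 exec 'MOV B, 6'. After: A=4 B=6 C=0 D=9 ZF=0 PC=9
Step 22: PC=9 exec 'ADD A, 6'. After: A=10 B=6 C=0 D=9 ZF=0 PC=10
Step 23: PC=10 exec 'ADD B, 3'. After: A=10 B=9 C=0 D=9 ZF=0 PC=11
Step 24: PC=11 exec 'ADD B, 4'. After: A=10 B=13 C=0 D=9 ZF=0 PC=12
Step 25: PC=12 exec 'ADD A, 5'. After: A=15 B=13 C=0 D=9 ZF=0 PC=13
Step 26: PC=13 exec 'HALT'. After: A=15 B=13 C=0 D=9 ZF=0 PC=13 HALTED
Total instructions executed: 26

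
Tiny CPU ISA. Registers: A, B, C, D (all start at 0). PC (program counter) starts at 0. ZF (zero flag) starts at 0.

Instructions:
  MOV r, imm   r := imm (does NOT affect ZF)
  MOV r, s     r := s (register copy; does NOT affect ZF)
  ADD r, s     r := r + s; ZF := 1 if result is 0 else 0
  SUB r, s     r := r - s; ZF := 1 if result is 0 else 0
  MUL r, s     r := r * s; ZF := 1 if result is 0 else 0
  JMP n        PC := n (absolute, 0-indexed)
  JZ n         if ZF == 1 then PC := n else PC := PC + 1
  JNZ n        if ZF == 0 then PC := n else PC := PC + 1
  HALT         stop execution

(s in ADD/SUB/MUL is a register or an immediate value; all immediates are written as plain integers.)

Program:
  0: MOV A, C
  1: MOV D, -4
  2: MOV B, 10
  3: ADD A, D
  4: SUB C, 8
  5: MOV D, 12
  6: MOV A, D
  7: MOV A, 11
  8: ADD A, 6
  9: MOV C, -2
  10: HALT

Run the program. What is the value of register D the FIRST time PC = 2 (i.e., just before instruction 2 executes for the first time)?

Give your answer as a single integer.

Step 1: PC=0 exec 'MOV A, C'. After: A=0 B=0 C=0 D=0 ZF=0 PC=1
Step 2: PC=1 exec 'MOV D, -4'. After: A=0 B=0 C=0 D=-4 ZF=0 PC=2
First time PC=2: D=-4

-4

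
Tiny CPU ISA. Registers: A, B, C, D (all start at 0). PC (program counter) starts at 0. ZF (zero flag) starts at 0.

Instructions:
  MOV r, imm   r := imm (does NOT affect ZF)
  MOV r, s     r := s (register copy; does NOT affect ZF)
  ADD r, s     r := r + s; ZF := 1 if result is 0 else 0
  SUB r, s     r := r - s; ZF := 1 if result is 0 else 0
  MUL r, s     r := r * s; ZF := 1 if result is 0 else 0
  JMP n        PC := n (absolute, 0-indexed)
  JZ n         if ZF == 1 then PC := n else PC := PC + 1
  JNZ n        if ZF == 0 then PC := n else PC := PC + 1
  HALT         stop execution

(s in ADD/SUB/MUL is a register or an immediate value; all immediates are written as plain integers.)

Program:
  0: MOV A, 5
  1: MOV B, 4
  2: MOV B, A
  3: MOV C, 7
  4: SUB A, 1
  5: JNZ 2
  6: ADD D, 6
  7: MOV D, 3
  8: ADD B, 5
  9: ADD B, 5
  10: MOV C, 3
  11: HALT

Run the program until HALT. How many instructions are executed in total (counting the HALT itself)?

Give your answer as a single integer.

Step 1: PC=0 exec 'MOV A, 5'. After: A=5 B=0 C=0 D=0 ZF=0 PC=1
Step 2: PC=1 exec 'MOV B, 4'. After: A=5 B=4 C=0 D=0 ZF=0 PC=2
Step 3: PC=2 exec 'MOV B, A'. After: A=5 B=5 C=0 D=0 ZF=0 PC=3
Step 4: PC=3 exec 'MOV C, 7'. After: A=5 B=5 C=7 D=0 ZF=0 PC=4
Step 5: PC=4 exec 'SUB A, 1'. After: A=4 B=5 C=7 D=0 ZF=0 PC=5
Step 6: PC=5 exec 'JNZ 2'. After: A=4 B=5 C=7 D=0 ZF=0 PC=2
Step 7: PC=2 exec 'MOV B, A'. After: A=4 B=4 C=7 D=0 ZF=0 PC=3
Step 8: PC=3 exec 'MOV C, 7'. After: A=4 B=4 C=7 D=0 ZF=0 PC=4
Step 9: PC=4 exec 'SUB A, 1'. After: A=3 B=4 C=7 D=0 ZF=0 PC=5
Step 10: PC=5 exec 'JNZ 2'. After: A=3 B=4 C=7 D=0 ZF=0 PC=2
Step 11: PC=2 exec 'MOV B, A'. After: A=3 B=3 C=7 D=0 ZF=0 PC=3
Step 12: PC=3 exec 'MOV C, 7'. After: A=3 B=3 C=7 D=0 ZF=0 PC=4
Step 13: PC=4 exec 'SUB A, 1'. After: A=2 B=3 C=7 D=0 ZF=0 PC=5
Step 14: PC=5 exec 'JNZ 2'. After: A=2 B=3 C=7 D=0 ZF=0 PC=2
Step 15: PC=2 exec 'MOV B, A'. After: A=2 B=2 C=7 D=0 ZF=0 PC=3
Step 16: PC=3 exec 'MOV C, 7'. After: A=2 B=2 C=7 D=0 ZF=0 PC=4
Step 17: PC=4 exec 'SUB A, 1'. After: A=1 B=2 C=7 D=0 ZF=0 PC=5
Step 18: PC=5 exec 'JNZ 2'. After: A=1 B=2 C=7 D=0 ZF=0 PC=2
Step 19: PC=2 exec 'MOV B, A'. After: A=1 B=1 C=7 D=0 ZF=0 PC=3
Step 20: PC=3 exec 'MOV C, 7'. After: A=1 B=1 C=7 D=0 ZF=0 PC=4
Step 21: PC=4 exec 'SUB A, 1'. After: A=0 B=1 C=7 D=0 ZF=1 PC=5
Step 22: PC=5 exec 'JNZ 2'. After: A=0 B=1 C=7 D=0 ZF=1 PC=6
Step 23: PC=6 exec 'ADD D, 6'. After: A=0 B=1 C=7 D=6 ZF=0 PC=7
Step 24: PC=7 exec 'MOV D, 3'. After: A=0 B=1 C=7 D=3 ZF=0 PC=8
Step 25: PC=8 exec 'ADD B, 5'. After: A=0 B=6 C=7 D=3 ZF=0 PC=9
Step 26: PC=9 exec 'ADD B, 5'. After: A=0 B=11 C=7 D=3 ZF=0 PC=10
Step 27: PC=10 exec 'MOV C, 3'. After: A=0 B=11 C=3 D=3 ZF=0 PC=11
Step 28: PC=11 exec 'HALT'. After: A=0 B=11 C=3 D=3 ZF=0 PC=11 HALTED
Total instructions executed: 28

Answer: 28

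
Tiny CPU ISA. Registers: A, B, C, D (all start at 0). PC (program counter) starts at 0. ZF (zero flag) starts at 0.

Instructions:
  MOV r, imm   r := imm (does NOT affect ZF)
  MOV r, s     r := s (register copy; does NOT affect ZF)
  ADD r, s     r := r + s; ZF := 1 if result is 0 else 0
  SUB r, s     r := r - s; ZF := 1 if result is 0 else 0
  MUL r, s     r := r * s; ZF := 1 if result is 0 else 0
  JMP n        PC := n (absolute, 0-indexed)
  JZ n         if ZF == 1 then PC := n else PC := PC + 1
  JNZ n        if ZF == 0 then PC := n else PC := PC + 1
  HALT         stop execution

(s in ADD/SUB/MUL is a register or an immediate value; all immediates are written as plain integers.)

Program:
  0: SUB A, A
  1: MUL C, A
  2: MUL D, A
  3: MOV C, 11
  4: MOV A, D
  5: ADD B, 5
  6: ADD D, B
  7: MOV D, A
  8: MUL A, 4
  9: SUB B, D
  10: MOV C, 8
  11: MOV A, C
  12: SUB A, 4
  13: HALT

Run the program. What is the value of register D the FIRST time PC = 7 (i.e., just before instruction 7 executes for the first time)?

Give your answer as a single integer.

Step 1: PC=0 exec 'SUB A, A'. After: A=0 B=0 C=0 D=0 ZF=1 PC=1
Step 2: PC=1 exec 'MUL C, A'. After: A=0 B=0 C=0 D=0 ZF=1 PC=2
Step 3: PC=2 exec 'MUL D, A'. After: A=0 B=0 C=0 D=0 ZF=1 PC=3
Step 4: PC=3 exec 'MOV C, 11'. After: A=0 B=0 C=11 D=0 ZF=1 PC=4
Step 5: PC=4 exec 'MOV A, D'. After: A=0 B=0 C=11 D=0 ZF=1 PC=5
Step 6: PC=5 exec 'ADD B, 5'. After: A=0 B=5 C=11 D=0 ZF=0 PC=6
Step 7: PC=6 exec 'ADD D, B'. After: A=0 B=5 C=11 D=5 ZF=0 PC=7
First time PC=7: D=5

5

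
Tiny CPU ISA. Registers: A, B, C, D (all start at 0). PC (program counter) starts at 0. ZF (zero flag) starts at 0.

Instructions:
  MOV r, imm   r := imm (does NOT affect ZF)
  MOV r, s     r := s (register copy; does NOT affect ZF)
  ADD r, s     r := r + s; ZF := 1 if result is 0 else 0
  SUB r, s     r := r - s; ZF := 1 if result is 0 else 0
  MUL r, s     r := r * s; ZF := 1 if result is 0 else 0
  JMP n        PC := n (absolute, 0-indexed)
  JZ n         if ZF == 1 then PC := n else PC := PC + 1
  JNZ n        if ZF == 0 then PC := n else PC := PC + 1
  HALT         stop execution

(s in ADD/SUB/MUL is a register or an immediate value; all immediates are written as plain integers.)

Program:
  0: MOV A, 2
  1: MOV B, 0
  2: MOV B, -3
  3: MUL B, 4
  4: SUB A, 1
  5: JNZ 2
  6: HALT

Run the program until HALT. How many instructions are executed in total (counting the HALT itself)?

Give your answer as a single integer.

Answer: 11

Derivation:
Step 1: PC=0 exec 'MOV A, 2'. After: A=2 B=0 C=0 D=0 ZF=0 PC=1
Step 2: PC=1 exec 'MOV B, 0'. After: A=2 B=0 C=0 D=0 ZF=0 PC=2
Step 3: PC=2 exec 'MOV B, -3'. After: A=2 B=-3 C=0 D=0 ZF=0 PC=3
Step 4: PC=3 exec 'MUL B, 4'. After: A=2 B=-12 C=0 D=0 ZF=0 PC=4
Step 5: PC=4 exec 'SUB A, 1'. After: A=1 B=-12 C=0 D=0 ZF=0 PC=5
Step 6: PC=5 exec 'JNZ 2'. After: A=1 B=-12 C=0 D=0 ZF=0 PC=2
Step 7: PC=2 exec 'MOV B, -3'. After: A=1 B=-3 C=0 D=0 ZF=0 PC=3
Step 8: PC=3 exec 'MUL B, 4'. After: A=1 B=-12 C=0 D=0 ZF=0 PC=4
Step 9: PC=4 exec 'SUB A, 1'. After: A=0 B=-12 C=0 D=0 ZF=1 PC=5
Step 10: PC=5 exec 'JNZ 2'. After: A=0 B=-12 C=0 D=0 ZF=1 PC=6
Step 11: PC=6 exec 'HALT'. After: A=0 B=-12 C=0 D=0 ZF=1 PC=6 HALTED
Total instructions executed: 11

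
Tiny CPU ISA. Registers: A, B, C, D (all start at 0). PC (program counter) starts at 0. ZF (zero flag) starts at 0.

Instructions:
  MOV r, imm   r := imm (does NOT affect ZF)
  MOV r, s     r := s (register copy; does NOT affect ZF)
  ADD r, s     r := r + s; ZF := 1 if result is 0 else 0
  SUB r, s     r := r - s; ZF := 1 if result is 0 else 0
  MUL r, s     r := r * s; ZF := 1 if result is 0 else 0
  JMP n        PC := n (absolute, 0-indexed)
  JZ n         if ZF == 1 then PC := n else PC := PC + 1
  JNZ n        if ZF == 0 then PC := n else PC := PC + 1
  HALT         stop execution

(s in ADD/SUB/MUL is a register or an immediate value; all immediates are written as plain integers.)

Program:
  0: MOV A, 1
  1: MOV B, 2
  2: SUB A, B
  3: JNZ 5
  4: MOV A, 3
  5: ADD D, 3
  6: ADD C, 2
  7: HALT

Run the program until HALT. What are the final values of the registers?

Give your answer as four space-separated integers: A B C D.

Answer: -1 2 2 3

Derivation:
Step 1: PC=0 exec 'MOV A, 1'. After: A=1 B=0 C=0 D=0 ZF=0 PC=1
Step 2: PC=1 exec 'MOV B, 2'. After: A=1 B=2 C=0 D=0 ZF=0 PC=2
Step 3: PC=2 exec 'SUB A, B'. After: A=-1 B=2 C=0 D=0 ZF=0 PC=3
Step 4: PC=3 exec 'JNZ 5'. After: A=-1 B=2 C=0 D=0 ZF=0 PC=5
Step 5: PC=5 exec 'ADD D, 3'. After: A=-1 B=2 C=0 D=3 ZF=0 PC=6
Step 6: PC=6 exec 'ADD C, 2'. After: A=-1 B=2 C=2 D=3 ZF=0 PC=7
Step 7: PC=7 exec 'HALT'. After: A=-1 B=2 C=2 D=3 ZF=0 PC=7 HALTED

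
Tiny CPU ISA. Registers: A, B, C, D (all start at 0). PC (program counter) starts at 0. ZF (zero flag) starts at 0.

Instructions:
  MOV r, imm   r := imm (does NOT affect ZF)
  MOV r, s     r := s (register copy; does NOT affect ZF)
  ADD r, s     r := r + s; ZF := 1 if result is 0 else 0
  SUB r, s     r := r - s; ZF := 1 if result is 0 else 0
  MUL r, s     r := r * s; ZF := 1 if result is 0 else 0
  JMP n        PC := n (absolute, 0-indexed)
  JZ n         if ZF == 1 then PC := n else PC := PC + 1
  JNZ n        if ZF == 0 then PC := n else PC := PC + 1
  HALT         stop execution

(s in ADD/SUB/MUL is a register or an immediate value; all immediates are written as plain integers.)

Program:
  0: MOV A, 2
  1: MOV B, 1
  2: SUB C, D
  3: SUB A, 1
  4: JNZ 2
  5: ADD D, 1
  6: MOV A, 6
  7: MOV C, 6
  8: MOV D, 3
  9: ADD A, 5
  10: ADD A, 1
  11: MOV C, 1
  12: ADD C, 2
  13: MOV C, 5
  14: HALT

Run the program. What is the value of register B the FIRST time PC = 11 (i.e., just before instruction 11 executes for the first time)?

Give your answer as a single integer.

Step 1: PC=0 exec 'MOV A, 2'. After: A=2 B=0 C=0 D=0 ZF=0 PC=1
Step 2: PC=1 exec 'MOV B, 1'. After: A=2 B=1 C=0 D=0 ZF=0 PC=2
Step 3: PC=2 exec 'SUB C, D'. After: A=2 B=1 C=0 D=0 ZF=1 PC=3
Step 4: PC=3 exec 'SUB A, 1'. After: A=1 B=1 C=0 D=0 ZF=0 PC=4
Step 5: PC=4 exec 'JNZ 2'. After: A=1 B=1 C=0 D=0 ZF=0 PC=2
Step 6: PC=2 exec 'SUB C, D'. After: A=1 B=1 C=0 D=0 ZF=1 PC=3
Step 7: PC=3 exec 'SUB A, 1'. After: A=0 B=1 C=0 D=0 ZF=1 PC=4
Step 8: PC=4 exec 'JNZ 2'. After: A=0 B=1 C=0 D=0 ZF=1 PC=5
Step 9: PC=5 exec 'ADD D, 1'. After: A=0 B=1 C=0 D=1 ZF=0 PC=6
Step 10: PC=6 exec 'MOV A, 6'. After: A=6 B=1 C=0 D=1 ZF=0 PC=7
Step 11: PC=7 exec 'MOV C, 6'. After: A=6 B=1 C=6 D=1 ZF=0 PC=8
Step 12: PC=8 exec 'MOV D, 3'. After: A=6 B=1 C=6 D=3 ZF=0 PC=9
Step 13: PC=9 exec 'ADD A, 5'. After: A=11 B=1 C=6 D=3 ZF=0 PC=10
Step 14: PC=10 exec 'ADD A, 1'. After: A=12 B=1 C=6 D=3 ZF=0 PC=11
First time PC=11: B=1

1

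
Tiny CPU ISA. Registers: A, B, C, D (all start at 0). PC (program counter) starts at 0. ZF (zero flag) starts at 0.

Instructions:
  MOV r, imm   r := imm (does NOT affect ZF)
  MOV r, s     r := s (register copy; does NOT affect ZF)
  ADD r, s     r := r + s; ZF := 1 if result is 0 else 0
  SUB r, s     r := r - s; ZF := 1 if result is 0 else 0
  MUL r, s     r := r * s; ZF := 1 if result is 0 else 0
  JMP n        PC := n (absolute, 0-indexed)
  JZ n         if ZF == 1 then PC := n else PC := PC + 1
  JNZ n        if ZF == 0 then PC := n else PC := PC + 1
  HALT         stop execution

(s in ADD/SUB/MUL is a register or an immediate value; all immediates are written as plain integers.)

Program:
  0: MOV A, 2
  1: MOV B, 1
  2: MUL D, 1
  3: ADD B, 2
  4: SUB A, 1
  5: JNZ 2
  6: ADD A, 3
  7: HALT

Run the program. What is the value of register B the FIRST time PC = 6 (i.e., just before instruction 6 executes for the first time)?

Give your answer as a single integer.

Step 1: PC=0 exec 'MOV A, 2'. After: A=2 B=0 C=0 D=0 ZF=0 PC=1
Step 2: PC=1 exec 'MOV B, 1'. After: A=2 B=1 C=0 D=0 ZF=0 PC=2
Step 3: PC=2 exec 'MUL D, 1'. After: A=2 B=1 C=0 D=0 ZF=1 PC=3
Step 4: PC=3 exec 'ADD B, 2'. After: A=2 B=3 C=0 D=0 ZF=0 PC=4
Step 5: PC=4 exec 'SUB A, 1'. After: A=1 B=3 C=0 D=0 ZF=0 PC=5
Step 6: PC=5 exec 'JNZ 2'. After: A=1 B=3 C=0 D=0 ZF=0 PC=2
Step 7: PC=2 exec 'MUL D, 1'. After: A=1 B=3 C=0 D=0 ZF=1 PC=3
Step 8: PC=3 exec 'ADD B, 2'. After: A=1 B=5 C=0 D=0 ZF=0 PC=4
Step 9: PC=4 exec 'SUB A, 1'. After: A=0 B=5 C=0 D=0 ZF=1 PC=5
Step 10: PC=5 exec 'JNZ 2'. After: A=0 B=5 C=0 D=0 ZF=1 PC=6
First time PC=6: B=5

5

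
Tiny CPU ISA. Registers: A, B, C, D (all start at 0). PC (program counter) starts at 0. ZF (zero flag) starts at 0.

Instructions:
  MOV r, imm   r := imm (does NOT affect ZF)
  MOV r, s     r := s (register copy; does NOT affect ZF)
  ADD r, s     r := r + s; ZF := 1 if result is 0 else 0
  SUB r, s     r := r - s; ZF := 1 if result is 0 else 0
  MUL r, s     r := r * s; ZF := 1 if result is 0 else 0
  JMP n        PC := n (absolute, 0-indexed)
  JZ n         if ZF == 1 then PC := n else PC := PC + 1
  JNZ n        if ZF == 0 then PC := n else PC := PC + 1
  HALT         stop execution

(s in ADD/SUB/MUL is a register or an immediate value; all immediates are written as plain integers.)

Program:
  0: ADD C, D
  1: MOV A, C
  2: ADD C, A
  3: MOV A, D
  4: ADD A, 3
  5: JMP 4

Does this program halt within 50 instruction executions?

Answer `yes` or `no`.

Answer: no

Derivation:
Step 1: PC=0 exec 'ADD C, D'. After: A=0 B=0 C=0 D=0 ZF=1 PC=1
Step 2: PC=1 exec 'MOV A, C'. After: A=0 B=0 C=0 D=0 ZF=1 PC=2
Step 3: PC=2 exec 'ADD C, A'. After: A=0 B=0 C=0 D=0 ZF=1 PC=3
Step 4: PC=3 exec 'MOV A, D'. After: A=0 B=0 C=0 D=0 ZF=1 PC=4
Step 5: PC=4 exec 'ADD A, 3'. After: A=3 B=0 C=0 D=0 ZF=0 PC=5
Step 6: PC=5 exec 'JMP 4'. After: A=3 B=0 C=0 D=0 ZF=0 PC=4
Step 7: PC=4 exec 'ADD A, 3'. After: A=6 B=0 C=0 D=0 ZF=0 PC=5
Step 8: PC=5 exec 'JMP 4'. After: A=6 B=0 C=0 D=0 ZF=0 PC=4
Step 9: PC=4 exec 'ADD A, 3'. After: A=9 B=0 C=0 D=0 ZF=0 PC=5
Step 10: PC=5 exec 'JMP 4'. After: A=9 B=0 C=0 D=0 ZF=0 PC=4
Step 11: PC=4 exec 'ADD A, 3'. After: A=12 B=0 C=0 D=0 ZF=0 PC=5
Step 12: PC=5 exec 'JMP 4'. After: A=12 B=0 C=0 D=0 ZF=0 PC=4
Step 13: PC=4 exec 'ADD A, 3'. After: A=15 B=0 C=0 D=0 ZF=0 PC=5
Step 14: PC=5 exec 'JMP 4'. After: A=15 B=0 C=0 D=0 ZF=0 PC=4
Step 15: PC=4 exec 'ADD A, 3'. After: A=18 B=0 C=0 D=0 ZF=0 PC=5
After 50 steps: not halted. PC revisits the same instructions with no path to HALT; will never halt.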